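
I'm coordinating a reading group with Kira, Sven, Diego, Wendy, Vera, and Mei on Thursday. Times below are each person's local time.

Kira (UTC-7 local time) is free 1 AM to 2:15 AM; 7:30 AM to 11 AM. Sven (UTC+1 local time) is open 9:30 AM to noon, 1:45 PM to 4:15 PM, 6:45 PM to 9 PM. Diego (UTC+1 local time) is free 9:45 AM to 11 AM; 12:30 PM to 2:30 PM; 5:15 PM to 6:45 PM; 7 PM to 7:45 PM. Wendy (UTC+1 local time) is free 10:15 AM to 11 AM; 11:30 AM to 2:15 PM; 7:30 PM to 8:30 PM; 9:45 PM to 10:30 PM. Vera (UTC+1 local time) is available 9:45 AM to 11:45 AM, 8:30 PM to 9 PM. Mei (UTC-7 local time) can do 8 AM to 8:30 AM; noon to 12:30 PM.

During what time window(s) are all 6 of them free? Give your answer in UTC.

Kira in UTC: 08:00-09:15, 14:30-18:00 (add 7h to convert from UTC-7).
Sven in UTC: 08:30-11:00, 12:45-15:15, 17:45-20:00 (subtract 1h to convert from UTC+1).
Diego in UTC: 08:45-10:00, 11:30-13:30, 16:15-17:45, 18:00-18:45 (subtract 1h to convert from UTC+1).
Wendy in UTC: 09:15-10:00, 10:30-13:15, 18:30-19:30, 20:45-21:30 (subtract 1h to convert from UTC+1).
Vera in UTC: 08:45-10:45, 19:30-20:00 (subtract 1h to convert from UTC+1).
Mei in UTC: 15:00-15:30, 19:00-19:30 (add 7h to convert from UTC-7).
Kira ∩ Sven: 08:30-09:15, 14:30-15:15, 17:45-18:00.
Kira ∩ Sven ∩ Diego: 08:45-09:15.
Kira ∩ Sven ∩ Diego ∩ Wendy: ∅.
Kira ∩ Sven ∩ Diego ∩ Wendy ∩ Vera: ∅.
Kira ∩ Sven ∩ Diego ∩ Wendy ∩ Vera ∩ Mei: ∅.
There is no time when everyone is free.

none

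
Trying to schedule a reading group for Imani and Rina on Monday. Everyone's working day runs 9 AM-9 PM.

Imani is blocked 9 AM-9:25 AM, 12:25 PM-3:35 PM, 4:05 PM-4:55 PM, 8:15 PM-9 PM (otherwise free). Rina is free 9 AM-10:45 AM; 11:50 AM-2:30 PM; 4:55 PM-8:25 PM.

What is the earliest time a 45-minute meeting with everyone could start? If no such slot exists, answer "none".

09:25

Imani free: 09:25-12:25, 15:35-16:05, 16:55-20:15 (invert busy blocks within the working day).
Rina free: 09:00-10:45, 11:50-14:30, 16:55-20:25.
Imani ∩ Rina: 09:25-10:45, 11:50-12:25, 16:55-20:15.
Those are the intersection windows.
The first common window of at least 45 minutes is 09:25-10:45, so the earliest start is 09:25.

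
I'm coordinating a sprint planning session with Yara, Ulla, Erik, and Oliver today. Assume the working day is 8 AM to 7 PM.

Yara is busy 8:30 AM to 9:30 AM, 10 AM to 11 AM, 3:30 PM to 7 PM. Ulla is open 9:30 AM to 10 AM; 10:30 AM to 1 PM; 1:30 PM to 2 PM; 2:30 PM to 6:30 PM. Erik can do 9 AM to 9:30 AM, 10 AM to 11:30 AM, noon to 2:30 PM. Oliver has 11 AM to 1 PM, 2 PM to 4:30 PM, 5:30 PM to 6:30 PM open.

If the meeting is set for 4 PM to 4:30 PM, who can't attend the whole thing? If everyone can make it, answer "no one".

Erik, Yara

Yara free: 08:00-08:30, 09:30-10:00, 11:00-15:30 (invert busy blocks within the working day).
Ulla free: 09:30-10:00, 10:30-13:00, 13:30-14:00, 14:30-18:30.
Erik free: 09:00-09:30, 10:00-11:30, 12:00-14:30.
Oliver free: 11:00-13:00, 14:00-16:30, 17:30-18:30.
Yara: not fully free for 16:00-16:30. Ulla: free for 16:00-16:30. Erik: not fully free for 16:00-16:30. Oliver: free for 16:00-16:30.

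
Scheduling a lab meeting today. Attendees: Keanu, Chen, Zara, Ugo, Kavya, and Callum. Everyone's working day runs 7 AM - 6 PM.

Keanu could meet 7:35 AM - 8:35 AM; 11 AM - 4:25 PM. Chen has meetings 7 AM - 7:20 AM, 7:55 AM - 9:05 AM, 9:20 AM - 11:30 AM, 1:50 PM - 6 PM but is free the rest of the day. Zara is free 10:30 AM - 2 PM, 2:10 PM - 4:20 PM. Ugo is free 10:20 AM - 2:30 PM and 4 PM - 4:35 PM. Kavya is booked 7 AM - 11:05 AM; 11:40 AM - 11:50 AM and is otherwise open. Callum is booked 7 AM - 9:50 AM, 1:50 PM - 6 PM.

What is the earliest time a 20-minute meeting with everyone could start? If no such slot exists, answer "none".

11:50

Keanu free: 07:35-08:35, 11:00-16:25.
Chen free: 07:20-07:55, 09:05-09:20, 11:30-13:50 (invert busy blocks within the working day).
Zara free: 10:30-14:00, 14:10-16:20.
Ugo free: 10:20-14:30, 16:00-16:35.
Kavya free: 11:05-11:40, 11:50-18:00 (invert busy blocks within the working day).
Callum free: 09:50-13:50 (invert busy blocks within the working day).
Keanu ∩ Chen: 07:35-07:55, 11:30-13:50.
Keanu ∩ Chen ∩ Zara: 11:30-13:50.
Keanu ∩ Chen ∩ Zara ∩ Ugo: 11:30-13:50.
Keanu ∩ Chen ∩ Zara ∩ Ugo ∩ Kavya: 11:30-11:40, 11:50-13:50.
Keanu ∩ Chen ∩ Zara ∩ Ugo ∩ Kavya ∩ Callum: 11:30-11:40, 11:50-13:50.
Those are the intersection windows.
The first common window of at least 20 minutes is 11:50-13:50, so the earliest start is 11:50.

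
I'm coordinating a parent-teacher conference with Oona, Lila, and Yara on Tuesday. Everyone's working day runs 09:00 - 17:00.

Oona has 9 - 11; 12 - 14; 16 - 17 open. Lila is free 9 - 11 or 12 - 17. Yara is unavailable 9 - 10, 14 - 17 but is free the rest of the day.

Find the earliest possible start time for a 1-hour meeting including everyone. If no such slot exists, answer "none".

10:00

Oona free: 09:00-11:00, 12:00-14:00, 16:00-17:00.
Lila free: 09:00-11:00, 12:00-17:00.
Yara free: 10:00-14:00 (invert busy blocks within the working day).
Oona ∩ Lila: 09:00-11:00, 12:00-14:00, 16:00-17:00.
Oona ∩ Lila ∩ Yara: 10:00-11:00, 12:00-14:00.
The first common window of at least 60 minutes is 10:00-11:00, so the earliest start is 10:00.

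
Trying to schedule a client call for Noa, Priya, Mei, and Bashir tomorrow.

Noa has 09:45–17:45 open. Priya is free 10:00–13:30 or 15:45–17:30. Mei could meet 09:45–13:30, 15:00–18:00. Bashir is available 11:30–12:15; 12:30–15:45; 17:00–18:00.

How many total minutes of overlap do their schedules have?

Noa ∩ Priya: 10:00-13:30, 15:45-17:30.
Noa ∩ Priya ∩ Mei: 10:00-13:30, 15:45-17:30.
Noa ∩ Priya ∩ Mei ∩ Bashir: 11:30-12:15, 12:30-13:30, 17:00-17:30.
Those are the intersection windows.
Summing the common windows: 45 + 60 + 30 = 135 minutes.

135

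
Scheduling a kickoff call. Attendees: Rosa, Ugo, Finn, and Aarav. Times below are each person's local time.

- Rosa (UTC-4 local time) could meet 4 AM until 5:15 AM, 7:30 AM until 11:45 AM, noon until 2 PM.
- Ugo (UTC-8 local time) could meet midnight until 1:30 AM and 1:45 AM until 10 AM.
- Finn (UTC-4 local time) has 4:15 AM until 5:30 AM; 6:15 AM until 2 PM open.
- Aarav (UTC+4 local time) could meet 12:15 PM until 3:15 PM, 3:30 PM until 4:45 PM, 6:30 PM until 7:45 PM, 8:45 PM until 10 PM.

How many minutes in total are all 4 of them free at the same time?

Rosa in UTC: 08:00-09:15, 11:30-15:45, 16:00-18:00 (add 4h to convert from UTC-4).
Ugo in UTC: 08:00-09:30, 09:45-18:00 (add 8h to convert from UTC-8).
Finn in UTC: 08:15-09:30, 10:15-18:00 (add 4h to convert from UTC-4).
Aarav in UTC: 08:15-11:15, 11:30-12:45, 14:30-15:45, 16:45-18:00 (subtract 4h to convert from UTC+4).
Rosa ∩ Ugo: 08:00-09:15, 11:30-15:45, 16:00-18:00.
Rosa ∩ Ugo ∩ Finn: 08:15-09:15, 11:30-15:45, 16:00-18:00.
Rosa ∩ Ugo ∩ Finn ∩ Aarav: 08:15-09:15, 11:30-12:45, 14:30-15:45, 16:45-18:00.
Those are the intersection windows.
Summing the common windows: 60 + 75 + 75 + 75 = 285 minutes.

285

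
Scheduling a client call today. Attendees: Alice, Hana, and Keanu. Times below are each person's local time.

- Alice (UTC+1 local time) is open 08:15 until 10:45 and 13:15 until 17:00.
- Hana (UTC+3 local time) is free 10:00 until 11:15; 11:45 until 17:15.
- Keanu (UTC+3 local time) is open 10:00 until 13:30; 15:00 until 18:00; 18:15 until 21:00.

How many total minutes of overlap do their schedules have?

Alice in UTC: 07:15-09:45, 12:15-16:00 (subtract 1h to convert from UTC+1).
Hana in UTC: 07:00-08:15, 08:45-14:15 (subtract 3h to convert from UTC+3).
Keanu in UTC: 07:00-10:30, 12:00-15:00, 15:15-18:00 (subtract 3h to convert from UTC+3).
Alice ∩ Hana: 07:15-08:15, 08:45-09:45, 12:15-14:15.
Alice ∩ Hana ∩ Keanu: 07:15-08:15, 08:45-09:45, 12:15-14:15.
Those are the intersection windows.
Summing the common windows: 60 + 60 + 120 = 240 minutes.

240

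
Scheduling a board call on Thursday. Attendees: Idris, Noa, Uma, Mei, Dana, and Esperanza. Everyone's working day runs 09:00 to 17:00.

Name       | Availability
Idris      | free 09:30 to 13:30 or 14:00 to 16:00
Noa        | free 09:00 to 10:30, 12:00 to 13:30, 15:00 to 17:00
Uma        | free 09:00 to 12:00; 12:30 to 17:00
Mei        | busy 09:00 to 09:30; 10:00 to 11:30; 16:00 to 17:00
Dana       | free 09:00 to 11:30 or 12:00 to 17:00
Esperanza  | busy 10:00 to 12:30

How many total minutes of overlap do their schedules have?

150

Idris free: 09:30-13:30, 14:00-16:00.
Noa free: 09:00-10:30, 12:00-13:30, 15:00-17:00.
Uma free: 09:00-12:00, 12:30-17:00.
Mei free: 09:30-10:00, 11:30-16:00 (invert busy blocks within the working day).
Dana free: 09:00-11:30, 12:00-17:00.
Esperanza free: 09:00-10:00, 12:30-17:00 (invert busy blocks within the working day).
Idris ∩ Noa: 09:30-10:30, 12:00-13:30, 15:00-16:00.
Idris ∩ Noa ∩ Uma: 09:30-10:30, 12:30-13:30, 15:00-16:00.
Idris ∩ Noa ∩ Uma ∩ Mei: 09:30-10:00, 12:30-13:30, 15:00-16:00.
Idris ∩ Noa ∩ Uma ∩ Mei ∩ Dana: 09:30-10:00, 12:30-13:30, 15:00-16:00.
Idris ∩ Noa ∩ Uma ∩ Mei ∩ Dana ∩ Esperanza: 09:30-10:00, 12:30-13:30, 15:00-16:00.
Summing the common windows: 30 + 60 + 60 = 150 minutes.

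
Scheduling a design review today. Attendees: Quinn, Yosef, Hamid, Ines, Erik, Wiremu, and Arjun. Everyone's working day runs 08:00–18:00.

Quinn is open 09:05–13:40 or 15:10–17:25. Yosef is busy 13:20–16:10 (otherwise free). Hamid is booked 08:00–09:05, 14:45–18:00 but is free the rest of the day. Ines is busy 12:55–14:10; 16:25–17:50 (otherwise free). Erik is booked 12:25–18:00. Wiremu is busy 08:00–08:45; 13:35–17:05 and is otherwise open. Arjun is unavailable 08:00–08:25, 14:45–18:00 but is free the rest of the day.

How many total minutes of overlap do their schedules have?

Quinn free: 09:05-13:40, 15:10-17:25.
Yosef free: 08:00-13:20, 16:10-18:00 (invert busy blocks within the working day).
Hamid free: 09:05-14:45 (invert busy blocks within the working day).
Ines free: 08:00-12:55, 14:10-16:25, 17:50-18:00 (invert busy blocks within the working day).
Erik free: 08:00-12:25 (invert busy blocks within the working day).
Wiremu free: 08:45-13:35, 17:05-18:00 (invert busy blocks within the working day).
Arjun free: 08:25-14:45 (invert busy blocks within the working day).
Quinn ∩ Yosef: 09:05-13:20, 16:10-17:25.
Quinn ∩ Yosef ∩ Hamid: 09:05-13:20.
Quinn ∩ Yosef ∩ Hamid ∩ Ines: 09:05-12:55.
Quinn ∩ Yosef ∩ Hamid ∩ Ines ∩ Erik: 09:05-12:25.
Quinn ∩ Yosef ∩ Hamid ∩ Ines ∩ Erik ∩ Wiremu: 09:05-12:25.
Quinn ∩ Yosef ∩ Hamid ∩ Ines ∩ Erik ∩ Wiremu ∩ Arjun: 09:05-12:25.
Those are the intersection windows.
That's a single block of 200 minutes.

200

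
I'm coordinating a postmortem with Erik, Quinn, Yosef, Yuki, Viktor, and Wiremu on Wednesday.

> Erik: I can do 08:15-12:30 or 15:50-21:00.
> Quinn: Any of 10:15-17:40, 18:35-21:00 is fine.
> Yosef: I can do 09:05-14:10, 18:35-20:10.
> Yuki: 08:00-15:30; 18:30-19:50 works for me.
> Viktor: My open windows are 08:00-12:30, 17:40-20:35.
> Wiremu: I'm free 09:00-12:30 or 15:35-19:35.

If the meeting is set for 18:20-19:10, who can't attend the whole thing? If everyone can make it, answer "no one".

Quinn, Yosef, Yuki

Erik: free for 18:20-19:10. Quinn: not fully free for 18:20-19:10. Yosef: not fully free for 18:20-19:10. Yuki: not fully free for 18:20-19:10. Viktor: free for 18:20-19:10. Wiremu: free for 18:20-19:10.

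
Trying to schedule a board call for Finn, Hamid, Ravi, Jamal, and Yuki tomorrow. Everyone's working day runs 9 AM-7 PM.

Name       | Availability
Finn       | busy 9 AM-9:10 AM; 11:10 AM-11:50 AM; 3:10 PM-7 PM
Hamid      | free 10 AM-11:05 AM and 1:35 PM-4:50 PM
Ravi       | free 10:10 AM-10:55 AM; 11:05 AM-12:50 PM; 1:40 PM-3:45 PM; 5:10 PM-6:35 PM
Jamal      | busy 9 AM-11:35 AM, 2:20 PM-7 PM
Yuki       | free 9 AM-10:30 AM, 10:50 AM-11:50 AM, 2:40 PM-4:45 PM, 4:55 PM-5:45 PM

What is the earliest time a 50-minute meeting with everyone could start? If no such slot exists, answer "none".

Finn free: 09:10-11:10, 11:50-15:10 (invert busy blocks within the working day).
Hamid free: 10:00-11:05, 13:35-16:50.
Ravi free: 10:10-10:55, 11:05-12:50, 13:40-15:45, 17:10-18:35.
Jamal free: 11:35-14:20 (invert busy blocks within the working day).
Yuki free: 09:00-10:30, 10:50-11:50, 14:40-16:45, 16:55-17:45.
Finn ∩ Hamid: 10:00-11:05, 13:35-15:10.
Finn ∩ Hamid ∩ Ravi: 10:10-10:55, 13:40-15:10.
Finn ∩ Hamid ∩ Ravi ∩ Jamal: 13:40-14:20.
Finn ∩ Hamid ∩ Ravi ∩ Jamal ∩ Yuki: ∅.
There is no time when everyone is free.
No common window is at least 50 minutes long.

none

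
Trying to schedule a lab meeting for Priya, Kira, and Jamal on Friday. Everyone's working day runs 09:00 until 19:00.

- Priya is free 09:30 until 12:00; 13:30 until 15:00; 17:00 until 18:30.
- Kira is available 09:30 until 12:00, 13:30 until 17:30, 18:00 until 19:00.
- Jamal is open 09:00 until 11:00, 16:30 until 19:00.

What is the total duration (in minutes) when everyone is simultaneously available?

150

Priya ∩ Kira: 09:30-12:00, 13:30-15:00, 17:00-17:30, 18:00-18:30.
Priya ∩ Kira ∩ Jamal: 09:30-11:00, 17:00-17:30, 18:00-18:30.
Summing the common windows: 90 + 30 + 30 = 150 minutes.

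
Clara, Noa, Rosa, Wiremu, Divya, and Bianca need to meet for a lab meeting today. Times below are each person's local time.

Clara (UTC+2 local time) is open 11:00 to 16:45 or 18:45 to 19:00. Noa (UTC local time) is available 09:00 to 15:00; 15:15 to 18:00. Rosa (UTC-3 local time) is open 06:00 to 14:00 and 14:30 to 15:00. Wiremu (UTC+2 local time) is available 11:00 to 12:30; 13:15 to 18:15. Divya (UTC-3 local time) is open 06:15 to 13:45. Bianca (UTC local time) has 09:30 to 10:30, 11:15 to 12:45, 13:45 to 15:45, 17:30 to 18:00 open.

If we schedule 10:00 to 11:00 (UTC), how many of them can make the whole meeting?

4

Clara in UTC: 09:00-14:45, 16:45-17:00 (subtract 2h to convert from UTC+2).
Noa in UTC: 09:00-15:00, 15:15-18:00.
Rosa in UTC: 09:00-17:00, 17:30-18:00 (add 3h to convert from UTC-3).
Wiremu in UTC: 09:00-10:30, 11:15-16:15 (subtract 2h to convert from UTC+2).
Divya in UTC: 09:15-16:45 (add 3h to convert from UTC-3).
Bianca in UTC: 09:30-10:30, 11:15-12:45, 13:45-15:45, 17:30-18:00.
Clara, Noa, Rosa, and Divya can make the full 10:00-11:00 slot — that's 4.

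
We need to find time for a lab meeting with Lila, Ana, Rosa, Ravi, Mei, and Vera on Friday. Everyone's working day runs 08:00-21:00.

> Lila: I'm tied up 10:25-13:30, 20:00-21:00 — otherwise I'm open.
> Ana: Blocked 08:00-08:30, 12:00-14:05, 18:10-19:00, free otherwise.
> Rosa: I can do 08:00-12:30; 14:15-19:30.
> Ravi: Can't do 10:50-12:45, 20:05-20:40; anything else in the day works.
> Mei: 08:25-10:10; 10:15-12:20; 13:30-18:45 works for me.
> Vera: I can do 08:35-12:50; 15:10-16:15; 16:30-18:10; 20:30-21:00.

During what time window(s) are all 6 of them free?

Lila free: 08:00-10:25, 13:30-20:00 (invert busy blocks within the working day).
Ana free: 08:30-12:00, 14:05-18:10, 19:00-21:00 (invert busy blocks within the working day).
Rosa free: 08:00-12:30, 14:15-19:30.
Ravi free: 08:00-10:50, 12:45-20:05, 20:40-21:00 (invert busy blocks within the working day).
Mei free: 08:25-10:10, 10:15-12:20, 13:30-18:45.
Vera free: 08:35-12:50, 15:10-16:15, 16:30-18:10, 20:30-21:00.
Lila ∩ Ana: 08:30-10:25, 14:05-18:10, 19:00-20:00.
Lila ∩ Ana ∩ Rosa: 08:30-10:25, 14:15-18:10, 19:00-19:30.
Lila ∩ Ana ∩ Rosa ∩ Ravi: 08:30-10:25, 14:15-18:10, 19:00-19:30.
Lila ∩ Ana ∩ Rosa ∩ Ravi ∩ Mei: 08:30-10:10, 10:15-10:25, 14:15-18:10.
Lila ∩ Ana ∩ Rosa ∩ Ravi ∩ Mei ∩ Vera: 08:35-10:10, 10:15-10:25, 15:10-16:15, 16:30-18:10.

08:35-10:10, 10:15-10:25, 15:10-16:15, 16:30-18:10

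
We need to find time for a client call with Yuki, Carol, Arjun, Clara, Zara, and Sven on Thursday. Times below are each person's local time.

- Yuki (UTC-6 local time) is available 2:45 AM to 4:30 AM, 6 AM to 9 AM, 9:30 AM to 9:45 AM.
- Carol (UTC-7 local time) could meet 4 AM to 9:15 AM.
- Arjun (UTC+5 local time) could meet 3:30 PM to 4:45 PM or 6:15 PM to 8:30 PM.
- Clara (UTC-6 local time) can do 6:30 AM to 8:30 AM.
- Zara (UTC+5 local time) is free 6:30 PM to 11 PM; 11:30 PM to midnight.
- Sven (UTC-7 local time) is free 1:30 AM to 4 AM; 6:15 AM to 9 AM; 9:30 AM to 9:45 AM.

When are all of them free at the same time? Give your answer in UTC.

Yuki in UTC: 08:45-10:30, 12:00-15:00, 15:30-15:45 (add 6h to convert from UTC-6).
Carol in UTC: 11:00-16:15 (add 7h to convert from UTC-7).
Arjun in UTC: 10:30-11:45, 13:15-15:30 (subtract 5h to convert from UTC+5).
Clara in UTC: 12:30-14:30 (add 6h to convert from UTC-6).
Zara in UTC: 13:30-18:00, 18:30-19:00 (subtract 5h to convert from UTC+5).
Sven in UTC: 08:30-11:00, 13:15-16:00, 16:30-16:45 (add 7h to convert from UTC-7).
Yuki ∩ Carol: 12:00-15:00, 15:30-15:45.
Yuki ∩ Carol ∩ Arjun: 13:15-15:00.
Yuki ∩ Carol ∩ Arjun ∩ Clara: 13:15-14:30.
Yuki ∩ Carol ∩ Arjun ∩ Clara ∩ Zara: 13:30-14:30.
Yuki ∩ Carol ∩ Arjun ∩ Clara ∩ Zara ∩ Sven: 13:30-14:30.
So the common availability across everyone is 13:30-14:30.

13:30-14:30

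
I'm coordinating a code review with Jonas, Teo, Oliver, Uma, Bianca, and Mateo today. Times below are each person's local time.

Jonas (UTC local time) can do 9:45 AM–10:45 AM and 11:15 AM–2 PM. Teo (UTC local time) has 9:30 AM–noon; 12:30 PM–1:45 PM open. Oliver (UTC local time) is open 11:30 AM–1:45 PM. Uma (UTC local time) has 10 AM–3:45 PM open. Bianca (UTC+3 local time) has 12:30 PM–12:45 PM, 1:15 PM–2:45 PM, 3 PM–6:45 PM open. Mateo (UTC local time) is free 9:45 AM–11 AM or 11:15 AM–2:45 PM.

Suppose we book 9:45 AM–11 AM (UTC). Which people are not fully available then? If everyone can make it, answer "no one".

Jonas in UTC: 09:45-10:45, 11:15-14:00.
Teo in UTC: 09:30-12:00, 12:30-13:45.
Oliver in UTC: 11:30-13:45.
Uma in UTC: 10:00-15:45.
Bianca in UTC: 09:30-09:45, 10:15-11:45, 12:00-15:45 (subtract 3h to convert from UTC+3).
Mateo in UTC: 09:45-11:00, 11:15-14:45.
Jonas: not fully free for 09:45-11:00. Teo: free for 09:45-11:00. Oliver: not fully free for 09:45-11:00. Uma: not fully free for 09:45-11:00. Bianca: not fully free for 09:45-11:00. Mateo: free for 09:45-11:00.

Bianca, Jonas, Oliver, Uma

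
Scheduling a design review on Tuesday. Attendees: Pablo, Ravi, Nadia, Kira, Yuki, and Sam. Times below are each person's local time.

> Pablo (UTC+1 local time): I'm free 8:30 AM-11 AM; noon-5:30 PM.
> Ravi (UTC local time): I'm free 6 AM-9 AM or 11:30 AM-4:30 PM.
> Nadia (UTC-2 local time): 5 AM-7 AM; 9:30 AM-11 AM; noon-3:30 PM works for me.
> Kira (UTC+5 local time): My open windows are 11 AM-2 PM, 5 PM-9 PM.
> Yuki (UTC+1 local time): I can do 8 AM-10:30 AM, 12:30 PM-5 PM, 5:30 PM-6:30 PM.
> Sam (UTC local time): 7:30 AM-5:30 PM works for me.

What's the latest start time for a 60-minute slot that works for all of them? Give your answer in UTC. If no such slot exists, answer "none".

Pablo in UTC: 07:30-10:00, 11:00-16:30 (subtract 1h to convert from UTC+1).
Ravi in UTC: 06:00-09:00, 11:30-16:30.
Nadia in UTC: 07:00-09:00, 11:30-13:00, 14:00-17:30 (add 2h to convert from UTC-2).
Kira in UTC: 06:00-09:00, 12:00-16:00 (subtract 5h to convert from UTC+5).
Yuki in UTC: 07:00-09:30, 11:30-16:00, 16:30-17:30 (subtract 1h to convert from UTC+1).
Sam in UTC: 07:30-17:30.
Pablo ∩ Ravi: 07:30-09:00, 11:30-16:30.
Pablo ∩ Ravi ∩ Nadia: 07:30-09:00, 11:30-13:00, 14:00-16:30.
Pablo ∩ Ravi ∩ Nadia ∩ Kira: 07:30-09:00, 12:00-13:00, 14:00-16:00.
Pablo ∩ Ravi ∩ Nadia ∩ Kira ∩ Yuki: 07:30-09:00, 12:00-13:00, 14:00-16:00.
Pablo ∩ Ravi ∩ Nadia ∩ Kira ∩ Yuki ∩ Sam: 07:30-09:00, 12:00-13:00, 14:00-16:00.
So the common availability across everyone is 07:30-09:00, 12:00-13:00, 14:00-16:00.
The last common window of at least 60 minutes is 14:00-16:00; a 60-minute meeting can start as late as 15:00 and still end by 16:00.

15:00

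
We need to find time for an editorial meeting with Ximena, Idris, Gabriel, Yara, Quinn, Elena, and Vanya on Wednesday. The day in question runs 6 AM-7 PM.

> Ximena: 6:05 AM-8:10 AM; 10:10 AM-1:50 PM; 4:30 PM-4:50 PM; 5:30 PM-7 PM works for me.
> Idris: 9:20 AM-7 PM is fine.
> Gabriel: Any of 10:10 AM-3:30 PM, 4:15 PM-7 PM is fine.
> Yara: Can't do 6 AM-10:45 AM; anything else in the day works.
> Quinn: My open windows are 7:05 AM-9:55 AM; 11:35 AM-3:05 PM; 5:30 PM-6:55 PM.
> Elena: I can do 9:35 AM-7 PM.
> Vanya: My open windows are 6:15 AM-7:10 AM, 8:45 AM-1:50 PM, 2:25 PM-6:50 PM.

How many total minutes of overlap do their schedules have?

Ximena free: 06:05-08:10, 10:10-13:50, 16:30-16:50, 17:30-19:00.
Idris free: 09:20-19:00.
Gabriel free: 10:10-15:30, 16:15-19:00.
Yara free: 10:45-19:00 (invert busy blocks within the working day).
Quinn free: 07:05-09:55, 11:35-15:05, 17:30-18:55.
Elena free: 09:35-19:00.
Vanya free: 06:15-07:10, 08:45-13:50, 14:25-18:50.
Ximena ∩ Idris: 10:10-13:50, 16:30-16:50, 17:30-19:00.
Ximena ∩ Idris ∩ Gabriel: 10:10-13:50, 16:30-16:50, 17:30-19:00.
Ximena ∩ Idris ∩ Gabriel ∩ Yara: 10:45-13:50, 16:30-16:50, 17:30-19:00.
Ximena ∩ Idris ∩ Gabriel ∩ Yara ∩ Quinn: 11:35-13:50, 17:30-18:55.
Ximena ∩ Idris ∩ Gabriel ∩ Yara ∩ Quinn ∩ Elena: 11:35-13:50, 17:30-18:55.
Ximena ∩ Idris ∩ Gabriel ∩ Yara ∩ Quinn ∩ Elena ∩ Vanya: 11:35-13:50, 17:30-18:50.
Summing the common windows: 135 + 80 = 215 minutes.

215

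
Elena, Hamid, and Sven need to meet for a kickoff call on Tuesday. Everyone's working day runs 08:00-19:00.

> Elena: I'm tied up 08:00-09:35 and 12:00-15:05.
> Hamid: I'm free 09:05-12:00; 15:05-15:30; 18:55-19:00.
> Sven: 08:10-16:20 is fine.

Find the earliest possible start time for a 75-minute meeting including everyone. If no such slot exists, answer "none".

Elena free: 09:35-12:00, 15:05-19:00 (invert busy blocks within the working day).
Hamid free: 09:05-12:00, 15:05-15:30, 18:55-19:00.
Sven free: 08:10-16:20.
Elena ∩ Hamid: 09:35-12:00, 15:05-15:30, 18:55-19:00.
Elena ∩ Hamid ∩ Sven: 09:35-12:00, 15:05-15:30.
The first common window of at least 75 minutes is 09:35-12:00, so the earliest start is 09:35.

09:35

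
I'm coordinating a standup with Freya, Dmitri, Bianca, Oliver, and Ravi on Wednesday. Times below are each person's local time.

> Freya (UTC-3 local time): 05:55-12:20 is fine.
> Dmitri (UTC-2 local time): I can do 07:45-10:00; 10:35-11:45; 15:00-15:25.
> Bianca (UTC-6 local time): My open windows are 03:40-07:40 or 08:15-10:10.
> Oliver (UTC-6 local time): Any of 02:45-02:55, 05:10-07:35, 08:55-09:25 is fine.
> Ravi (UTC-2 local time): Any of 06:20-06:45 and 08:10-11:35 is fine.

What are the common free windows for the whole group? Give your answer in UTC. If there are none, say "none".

Freya in UTC: 08:55-15:20 (add 3h to convert from UTC-3).
Dmitri in UTC: 09:45-12:00, 12:35-13:45, 17:00-17:25 (add 2h to convert from UTC-2).
Bianca in UTC: 09:40-13:40, 14:15-16:10 (add 6h to convert from UTC-6).
Oliver in UTC: 08:45-08:55, 11:10-13:35, 14:55-15:25 (add 6h to convert from UTC-6).
Ravi in UTC: 08:20-08:45, 10:10-13:35 (add 2h to convert from UTC-2).
Freya ∩ Dmitri: 09:45-12:00, 12:35-13:45.
Freya ∩ Dmitri ∩ Bianca: 09:45-12:00, 12:35-13:40.
Freya ∩ Dmitri ∩ Bianca ∩ Oliver: 11:10-12:00, 12:35-13:35.
Freya ∩ Dmitri ∩ Bianca ∩ Oliver ∩ Ravi: 11:10-12:00, 12:35-13:35.

11:10-12:00, 12:35-13:35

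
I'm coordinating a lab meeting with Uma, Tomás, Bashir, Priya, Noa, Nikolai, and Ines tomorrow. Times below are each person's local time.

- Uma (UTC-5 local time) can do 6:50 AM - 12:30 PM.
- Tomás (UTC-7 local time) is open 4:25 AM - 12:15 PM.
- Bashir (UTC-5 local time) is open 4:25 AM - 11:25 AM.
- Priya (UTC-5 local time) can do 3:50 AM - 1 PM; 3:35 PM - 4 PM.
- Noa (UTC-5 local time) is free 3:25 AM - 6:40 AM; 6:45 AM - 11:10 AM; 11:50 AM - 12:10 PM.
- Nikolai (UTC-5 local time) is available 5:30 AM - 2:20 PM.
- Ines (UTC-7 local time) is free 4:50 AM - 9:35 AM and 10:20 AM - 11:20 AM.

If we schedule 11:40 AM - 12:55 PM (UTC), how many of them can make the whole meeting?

Uma in UTC: 11:50-17:30 (add 5h to convert from UTC-5).
Tomás in UTC: 11:25-19:15 (add 7h to convert from UTC-7).
Bashir in UTC: 09:25-16:25 (add 5h to convert from UTC-5).
Priya in UTC: 08:50-18:00, 20:35-21:00 (add 5h to convert from UTC-5).
Noa in UTC: 08:25-11:40, 11:45-16:10, 16:50-17:10 (add 5h to convert from UTC-5).
Nikolai in UTC: 10:30-19:20 (add 5h to convert from UTC-5).
Ines in UTC: 11:50-16:35, 17:20-18:20 (add 7h to convert from UTC-7).
Tomás, Bashir, Priya, and Nikolai can make the full 11:40-12:55 slot — that's 4.

4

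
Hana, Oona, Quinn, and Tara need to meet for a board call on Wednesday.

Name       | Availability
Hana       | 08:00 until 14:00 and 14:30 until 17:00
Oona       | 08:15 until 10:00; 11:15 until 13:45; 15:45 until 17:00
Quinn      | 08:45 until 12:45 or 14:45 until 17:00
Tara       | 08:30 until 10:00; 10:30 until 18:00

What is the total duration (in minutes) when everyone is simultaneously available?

240

Hana ∩ Oona: 08:15-10:00, 11:15-13:45, 15:45-17:00.
Hana ∩ Oona ∩ Quinn: 08:45-10:00, 11:15-12:45, 15:45-17:00.
Hana ∩ Oona ∩ Quinn ∩ Tara: 08:45-10:00, 11:15-12:45, 15:45-17:00.
Those are the intersection windows.
Summing the common windows: 75 + 90 + 75 = 240 minutes.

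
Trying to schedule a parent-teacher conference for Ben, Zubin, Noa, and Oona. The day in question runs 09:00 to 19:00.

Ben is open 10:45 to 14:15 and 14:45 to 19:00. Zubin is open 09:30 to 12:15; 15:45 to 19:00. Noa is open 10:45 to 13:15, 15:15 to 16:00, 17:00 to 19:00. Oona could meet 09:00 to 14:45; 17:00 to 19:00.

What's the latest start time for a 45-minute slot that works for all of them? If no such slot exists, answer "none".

Ben ∩ Zubin: 10:45-12:15, 15:45-19:00.
Ben ∩ Zubin ∩ Noa: 10:45-12:15, 15:45-16:00, 17:00-19:00.
Ben ∩ Zubin ∩ Noa ∩ Oona: 10:45-12:15, 17:00-19:00.
So the common availability across everyone is 10:45-12:15, 17:00-19:00.
The last common window of at least 45 minutes is 17:00-19:00; a 45-minute meeting can start as late as 18:15 and still end by 19:00.

18:15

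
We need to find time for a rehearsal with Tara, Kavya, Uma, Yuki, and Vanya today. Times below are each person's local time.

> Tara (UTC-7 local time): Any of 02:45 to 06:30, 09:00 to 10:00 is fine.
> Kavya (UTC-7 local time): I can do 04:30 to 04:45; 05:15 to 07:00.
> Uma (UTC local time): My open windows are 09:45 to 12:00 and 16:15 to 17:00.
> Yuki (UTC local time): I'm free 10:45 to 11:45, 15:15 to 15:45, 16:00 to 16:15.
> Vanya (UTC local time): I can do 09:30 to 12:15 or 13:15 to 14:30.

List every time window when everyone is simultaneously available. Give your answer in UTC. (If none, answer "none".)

11:30-11:45

Tara in UTC: 09:45-13:30, 16:00-17:00 (add 7h to convert from UTC-7).
Kavya in UTC: 11:30-11:45, 12:15-14:00 (add 7h to convert from UTC-7).
Uma in UTC: 09:45-12:00, 16:15-17:00.
Yuki in UTC: 10:45-11:45, 15:15-15:45, 16:00-16:15.
Vanya in UTC: 09:30-12:15, 13:15-14:30.
Tara ∩ Kavya: 11:30-11:45, 12:15-13:30.
Tara ∩ Kavya ∩ Uma: 11:30-11:45.
Tara ∩ Kavya ∩ Uma ∩ Yuki: 11:30-11:45.
Tara ∩ Kavya ∩ Uma ∩ Yuki ∩ Vanya: 11:30-11:45.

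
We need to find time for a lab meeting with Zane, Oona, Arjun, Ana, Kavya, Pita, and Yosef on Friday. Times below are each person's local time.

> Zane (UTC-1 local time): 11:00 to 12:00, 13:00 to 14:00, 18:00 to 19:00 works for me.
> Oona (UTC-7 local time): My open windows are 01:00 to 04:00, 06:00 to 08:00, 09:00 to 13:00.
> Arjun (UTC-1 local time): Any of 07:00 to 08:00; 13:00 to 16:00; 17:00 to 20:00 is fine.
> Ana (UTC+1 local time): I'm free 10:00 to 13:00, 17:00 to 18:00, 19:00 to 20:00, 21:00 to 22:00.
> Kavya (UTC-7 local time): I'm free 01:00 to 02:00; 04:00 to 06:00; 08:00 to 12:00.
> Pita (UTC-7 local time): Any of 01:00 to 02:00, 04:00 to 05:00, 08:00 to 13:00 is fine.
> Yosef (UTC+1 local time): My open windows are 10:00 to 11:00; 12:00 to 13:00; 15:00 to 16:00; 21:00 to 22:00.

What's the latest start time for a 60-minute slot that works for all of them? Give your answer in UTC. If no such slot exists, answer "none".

Zane in UTC: 12:00-13:00, 14:00-15:00, 19:00-20:00 (add 1h to convert from UTC-1).
Oona in UTC: 08:00-11:00, 13:00-15:00, 16:00-20:00 (add 7h to convert from UTC-7).
Arjun in UTC: 08:00-09:00, 14:00-17:00, 18:00-21:00 (add 1h to convert from UTC-1).
Ana in UTC: 09:00-12:00, 16:00-17:00, 18:00-19:00, 20:00-21:00 (subtract 1h to convert from UTC+1).
Kavya in UTC: 08:00-09:00, 11:00-13:00, 15:00-19:00 (add 7h to convert from UTC-7).
Pita in UTC: 08:00-09:00, 11:00-12:00, 15:00-20:00 (add 7h to convert from UTC-7).
Yosef in UTC: 09:00-10:00, 11:00-12:00, 14:00-15:00, 20:00-21:00 (subtract 1h to convert from UTC+1).
Zane ∩ Oona: 14:00-15:00, 19:00-20:00.
Zane ∩ Oona ∩ Arjun: 14:00-15:00, 19:00-20:00.
Zane ∩ Oona ∩ Arjun ∩ Ana: ∅.
Zane ∩ Oona ∩ Arjun ∩ Ana ∩ Kavya: ∅.
Zane ∩ Oona ∩ Arjun ∩ Ana ∩ Kavya ∩ Pita: ∅.
Zane ∩ Oona ∩ Arjun ∩ Ana ∩ Kavya ∩ Pita ∩ Yosef: ∅.
There is no time when everyone is free.
No common window is at least 60 minutes long.

none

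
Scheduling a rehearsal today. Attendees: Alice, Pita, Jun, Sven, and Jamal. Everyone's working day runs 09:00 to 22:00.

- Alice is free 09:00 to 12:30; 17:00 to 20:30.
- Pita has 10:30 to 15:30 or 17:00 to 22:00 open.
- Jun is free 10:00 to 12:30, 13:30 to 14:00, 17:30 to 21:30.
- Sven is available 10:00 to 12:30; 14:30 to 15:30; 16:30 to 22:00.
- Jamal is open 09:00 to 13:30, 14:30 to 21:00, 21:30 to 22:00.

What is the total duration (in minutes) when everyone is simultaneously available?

300

Alice ∩ Pita: 10:30-12:30, 17:00-20:30.
Alice ∩ Pita ∩ Jun: 10:30-12:30, 17:30-20:30.
Alice ∩ Pita ∩ Jun ∩ Sven: 10:30-12:30, 17:30-20:30.
Alice ∩ Pita ∩ Jun ∩ Sven ∩ Jamal: 10:30-12:30, 17:30-20:30.
Summing the common windows: 120 + 180 = 300 minutes.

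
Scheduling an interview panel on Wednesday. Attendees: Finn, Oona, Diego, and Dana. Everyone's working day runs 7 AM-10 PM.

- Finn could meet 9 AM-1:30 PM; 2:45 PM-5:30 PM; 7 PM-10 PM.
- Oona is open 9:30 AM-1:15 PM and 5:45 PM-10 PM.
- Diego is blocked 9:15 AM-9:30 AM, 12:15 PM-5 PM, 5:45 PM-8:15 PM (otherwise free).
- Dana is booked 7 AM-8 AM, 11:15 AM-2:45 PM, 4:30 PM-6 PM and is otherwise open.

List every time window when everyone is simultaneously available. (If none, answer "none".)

Finn free: 09:00-13:30, 14:45-17:30, 19:00-22:00.
Oona free: 09:30-13:15, 17:45-22:00.
Diego free: 07:00-09:15, 09:30-12:15, 17:00-17:45, 20:15-22:00 (invert busy blocks within the working day).
Dana free: 08:00-11:15, 14:45-16:30, 18:00-22:00 (invert busy blocks within the working day).
Finn ∩ Oona: 09:30-13:15, 19:00-22:00.
Finn ∩ Oona ∩ Diego: 09:30-12:15, 20:15-22:00.
Finn ∩ Oona ∩ Diego ∩ Dana: 09:30-11:15, 20:15-22:00.

09:30-11:15, 20:15-22:00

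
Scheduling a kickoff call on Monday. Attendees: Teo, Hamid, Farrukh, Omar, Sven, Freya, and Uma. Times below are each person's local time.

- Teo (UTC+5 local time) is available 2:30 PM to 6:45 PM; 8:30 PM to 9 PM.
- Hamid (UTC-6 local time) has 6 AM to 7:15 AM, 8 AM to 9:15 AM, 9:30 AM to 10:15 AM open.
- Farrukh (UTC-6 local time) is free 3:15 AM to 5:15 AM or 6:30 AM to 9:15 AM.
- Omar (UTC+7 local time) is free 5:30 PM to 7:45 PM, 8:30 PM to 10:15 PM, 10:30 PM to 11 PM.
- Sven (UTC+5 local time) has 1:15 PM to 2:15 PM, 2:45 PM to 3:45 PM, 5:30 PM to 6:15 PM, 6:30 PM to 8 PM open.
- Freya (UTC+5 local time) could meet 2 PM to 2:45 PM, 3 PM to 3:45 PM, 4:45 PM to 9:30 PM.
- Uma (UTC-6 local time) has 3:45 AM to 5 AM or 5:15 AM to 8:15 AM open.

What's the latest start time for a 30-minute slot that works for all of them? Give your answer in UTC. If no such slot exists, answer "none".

Teo in UTC: 09:30-13:45, 15:30-16:00 (subtract 5h to convert from UTC+5).
Hamid in UTC: 12:00-13:15, 14:00-15:15, 15:30-16:15 (add 6h to convert from UTC-6).
Farrukh in UTC: 09:15-11:15, 12:30-15:15 (add 6h to convert from UTC-6).
Omar in UTC: 10:30-12:45, 13:30-15:15, 15:30-16:00 (subtract 7h to convert from UTC+7).
Sven in UTC: 08:15-09:15, 09:45-10:45, 12:30-13:15, 13:30-15:00 (subtract 5h to convert from UTC+5).
Freya in UTC: 09:00-09:45, 10:00-10:45, 11:45-16:30 (subtract 5h to convert from UTC+5).
Uma in UTC: 09:45-11:00, 11:15-14:15 (add 6h to convert from UTC-6).
Teo ∩ Hamid: 12:00-13:15, 15:30-16:00.
Teo ∩ Hamid ∩ Farrukh: 12:30-13:15.
Teo ∩ Hamid ∩ Farrukh ∩ Omar: 12:30-12:45.
Teo ∩ Hamid ∩ Farrukh ∩ Omar ∩ Sven: 12:30-12:45.
Teo ∩ Hamid ∩ Farrukh ∩ Omar ∩ Sven ∩ Freya: 12:30-12:45.
Teo ∩ Hamid ∩ Farrukh ∩ Omar ∩ Sven ∩ Freya ∩ Uma: 12:30-12:45.
No common window is at least 30 minutes long.

none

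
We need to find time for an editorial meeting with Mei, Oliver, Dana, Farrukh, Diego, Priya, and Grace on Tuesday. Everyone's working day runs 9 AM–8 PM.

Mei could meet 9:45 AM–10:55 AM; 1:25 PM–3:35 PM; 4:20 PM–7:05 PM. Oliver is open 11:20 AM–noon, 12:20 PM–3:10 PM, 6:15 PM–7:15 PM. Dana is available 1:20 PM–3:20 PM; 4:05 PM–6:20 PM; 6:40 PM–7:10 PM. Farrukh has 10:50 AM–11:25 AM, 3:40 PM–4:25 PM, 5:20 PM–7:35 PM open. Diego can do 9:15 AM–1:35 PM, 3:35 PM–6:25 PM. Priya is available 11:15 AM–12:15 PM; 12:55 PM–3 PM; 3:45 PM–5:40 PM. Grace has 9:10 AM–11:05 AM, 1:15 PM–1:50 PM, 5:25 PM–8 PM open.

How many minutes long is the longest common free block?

Mei ∩ Oliver: 13:25-15:10, 18:15-19:05.
Mei ∩ Oliver ∩ Dana: 13:25-15:10, 18:15-18:20, 18:40-19:05.
Mei ∩ Oliver ∩ Dana ∩ Farrukh: 18:15-18:20, 18:40-19:05.
Mei ∩ Oliver ∩ Dana ∩ Farrukh ∩ Diego: 18:15-18:20.
Mei ∩ Oliver ∩ Dana ∩ Farrukh ∩ Diego ∩ Priya: ∅.
Mei ∩ Oliver ∩ Dana ∩ Farrukh ∩ Diego ∩ Priya ∩ Grace: ∅.
There is no time when everyone is free.
No common window exists, so the longest block is 0 minutes.

0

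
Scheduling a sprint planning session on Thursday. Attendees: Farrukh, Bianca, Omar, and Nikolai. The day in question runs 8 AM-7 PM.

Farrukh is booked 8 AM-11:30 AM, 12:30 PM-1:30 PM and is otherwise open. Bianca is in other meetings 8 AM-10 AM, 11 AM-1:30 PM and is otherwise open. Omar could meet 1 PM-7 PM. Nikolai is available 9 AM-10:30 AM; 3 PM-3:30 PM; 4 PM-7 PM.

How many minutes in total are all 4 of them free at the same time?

Farrukh free: 11:30-12:30, 13:30-19:00 (invert busy blocks within the working day).
Bianca free: 10:00-11:00, 13:30-19:00 (invert busy blocks within the working day).
Omar free: 13:00-19:00.
Nikolai free: 09:00-10:30, 15:00-15:30, 16:00-19:00.
Farrukh ∩ Bianca: 13:30-19:00.
Farrukh ∩ Bianca ∩ Omar: 13:30-19:00.
Farrukh ∩ Bianca ∩ Omar ∩ Nikolai: 15:00-15:30, 16:00-19:00.
Summing the common windows: 30 + 180 = 210 minutes.

210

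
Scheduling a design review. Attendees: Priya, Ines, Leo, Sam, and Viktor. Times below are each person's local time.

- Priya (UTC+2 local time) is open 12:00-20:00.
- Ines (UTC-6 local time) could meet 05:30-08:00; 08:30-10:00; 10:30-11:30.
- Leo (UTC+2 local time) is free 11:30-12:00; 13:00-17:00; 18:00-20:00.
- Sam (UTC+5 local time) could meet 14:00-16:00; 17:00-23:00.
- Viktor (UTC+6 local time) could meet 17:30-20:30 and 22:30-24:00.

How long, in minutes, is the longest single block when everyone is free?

Priya in UTC: 10:00-18:00 (subtract 2h to convert from UTC+2).
Ines in UTC: 11:30-14:00, 14:30-16:00, 16:30-17:30 (add 6h to convert from UTC-6).
Leo in UTC: 09:30-10:00, 11:00-15:00, 16:00-18:00 (subtract 2h to convert from UTC+2).
Sam in UTC: 09:00-11:00, 12:00-18:00 (subtract 5h to convert from UTC+5).
Viktor in UTC: 11:30-14:30, 16:30-18:00 (subtract 6h to convert from UTC+6).
Priya ∩ Ines: 11:30-14:00, 14:30-16:00, 16:30-17:30.
Priya ∩ Ines ∩ Leo: 11:30-14:00, 14:30-15:00, 16:30-17:30.
Priya ∩ Ines ∩ Leo ∩ Sam: 12:00-14:00, 14:30-15:00, 16:30-17:30.
Priya ∩ Ines ∩ Leo ∩ Sam ∩ Viktor: 12:00-14:00, 16:30-17:30.
The longest is 12:00-14:00 at 120 minutes.

120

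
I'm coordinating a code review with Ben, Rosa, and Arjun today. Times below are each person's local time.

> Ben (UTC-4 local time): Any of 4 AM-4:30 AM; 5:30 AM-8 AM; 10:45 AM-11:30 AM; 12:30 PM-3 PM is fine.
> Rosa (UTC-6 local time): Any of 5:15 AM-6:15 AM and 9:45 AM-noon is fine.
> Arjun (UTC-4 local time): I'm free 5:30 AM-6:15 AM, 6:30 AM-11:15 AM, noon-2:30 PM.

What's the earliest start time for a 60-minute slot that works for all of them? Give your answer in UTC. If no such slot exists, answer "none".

Ben in UTC: 08:00-08:30, 09:30-12:00, 14:45-15:30, 16:30-19:00 (add 4h to convert from UTC-4).
Rosa in UTC: 11:15-12:15, 15:45-18:00 (add 6h to convert from UTC-6).
Arjun in UTC: 09:30-10:15, 10:30-15:15, 16:00-18:30 (add 4h to convert from UTC-4).
Ben ∩ Rosa: 11:15-12:00, 16:30-18:00.
Ben ∩ Rosa ∩ Arjun: 11:15-12:00, 16:30-18:00.
The first common window of at least 60 minutes is 16:30-18:00, so the earliest start is 16:30.

16:30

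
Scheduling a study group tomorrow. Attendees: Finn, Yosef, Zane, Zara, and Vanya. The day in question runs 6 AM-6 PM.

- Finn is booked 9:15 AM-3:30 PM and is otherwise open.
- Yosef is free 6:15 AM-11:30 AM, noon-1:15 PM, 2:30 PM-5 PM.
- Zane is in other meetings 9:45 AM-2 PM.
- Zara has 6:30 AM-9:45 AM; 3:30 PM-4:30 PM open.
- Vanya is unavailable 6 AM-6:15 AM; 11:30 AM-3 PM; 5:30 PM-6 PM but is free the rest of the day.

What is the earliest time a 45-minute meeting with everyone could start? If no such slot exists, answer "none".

06:30

Finn free: 06:00-09:15, 15:30-18:00 (invert busy blocks within the working day).
Yosef free: 06:15-11:30, 12:00-13:15, 14:30-17:00.
Zane free: 06:00-09:45, 14:00-18:00 (invert busy blocks within the working day).
Zara free: 06:30-09:45, 15:30-16:30.
Vanya free: 06:15-11:30, 15:00-17:30 (invert busy blocks within the working day).
Finn ∩ Yosef: 06:15-09:15, 15:30-17:00.
Finn ∩ Yosef ∩ Zane: 06:15-09:15, 15:30-17:00.
Finn ∩ Yosef ∩ Zane ∩ Zara: 06:30-09:15, 15:30-16:30.
Finn ∩ Yosef ∩ Zane ∩ Zara ∩ Vanya: 06:30-09:15, 15:30-16:30.
Those are the intersection windows.
The first common window of at least 45 minutes is 06:30-09:15, so the earliest start is 06:30.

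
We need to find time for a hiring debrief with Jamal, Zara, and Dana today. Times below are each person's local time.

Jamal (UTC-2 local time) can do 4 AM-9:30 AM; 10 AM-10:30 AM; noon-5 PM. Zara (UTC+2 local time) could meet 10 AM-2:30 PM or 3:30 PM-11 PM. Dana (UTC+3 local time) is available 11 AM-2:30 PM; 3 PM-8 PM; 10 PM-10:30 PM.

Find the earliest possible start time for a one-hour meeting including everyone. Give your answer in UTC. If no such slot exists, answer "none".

Jamal in UTC: 06:00-11:30, 12:00-12:30, 14:00-19:00 (add 2h to convert from UTC-2).
Zara in UTC: 08:00-12:30, 13:30-21:00 (subtract 2h to convert from UTC+2).
Dana in UTC: 08:00-11:30, 12:00-17:00, 19:00-19:30 (subtract 3h to convert from UTC+3).
Jamal ∩ Zara: 08:00-11:30, 12:00-12:30, 14:00-19:00.
Jamal ∩ Zara ∩ Dana: 08:00-11:30, 12:00-12:30, 14:00-17:00.
Those are the intersection windows.
The first common window of at least 60 minutes is 08:00-11:30, so the earliest start is 08:00.

08:00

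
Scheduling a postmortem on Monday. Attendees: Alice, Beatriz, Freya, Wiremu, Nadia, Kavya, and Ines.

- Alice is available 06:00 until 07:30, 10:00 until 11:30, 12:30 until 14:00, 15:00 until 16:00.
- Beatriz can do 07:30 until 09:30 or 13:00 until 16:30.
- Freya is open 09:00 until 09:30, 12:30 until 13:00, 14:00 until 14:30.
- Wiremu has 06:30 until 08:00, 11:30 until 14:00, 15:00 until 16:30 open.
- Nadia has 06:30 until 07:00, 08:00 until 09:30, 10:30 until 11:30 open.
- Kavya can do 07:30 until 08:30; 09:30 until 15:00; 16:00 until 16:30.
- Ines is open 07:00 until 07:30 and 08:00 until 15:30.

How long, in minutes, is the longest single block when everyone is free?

0

Alice ∩ Beatriz: 13:00-14:00, 15:00-16:00.
Alice ∩ Beatriz ∩ Freya: ∅.
Alice ∩ Beatriz ∩ Freya ∩ Wiremu: ∅.
Alice ∩ Beatriz ∩ Freya ∩ Wiremu ∩ Nadia: ∅.
Alice ∩ Beatriz ∩ Freya ∩ Wiremu ∩ Nadia ∩ Kavya: ∅.
Alice ∩ Beatriz ∩ Freya ∩ Wiremu ∩ Nadia ∩ Kavya ∩ Ines: ∅.
There is no time when everyone is free.
No common window exists, so the longest block is 0 minutes.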